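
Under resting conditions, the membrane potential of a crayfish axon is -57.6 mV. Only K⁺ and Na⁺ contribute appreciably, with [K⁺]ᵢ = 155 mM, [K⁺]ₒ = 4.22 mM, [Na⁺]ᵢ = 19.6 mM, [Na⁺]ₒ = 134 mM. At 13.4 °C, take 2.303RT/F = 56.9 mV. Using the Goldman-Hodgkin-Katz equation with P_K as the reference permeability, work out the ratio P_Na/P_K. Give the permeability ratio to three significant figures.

0.0821

Let α = P_Na/P_K. GHK: Vm = 56.9·log₁₀[(Kₒ + α·Naₒ)/(Kᵢ + α·Naᵢ)].
10^(Vm/56.9) = 10^(-57.6/56.9) = 0.097207
So 0.097207·(Kᵢ + α·Naᵢ) = Kₒ + α·Naₒ → α = (0.097207·155.0 − 4.22) / (134.0 − 0.097207·19.6)
α = (15.07 − 4.22) / (134.0 − 1.905) = 10.85/132.1 = 0.08212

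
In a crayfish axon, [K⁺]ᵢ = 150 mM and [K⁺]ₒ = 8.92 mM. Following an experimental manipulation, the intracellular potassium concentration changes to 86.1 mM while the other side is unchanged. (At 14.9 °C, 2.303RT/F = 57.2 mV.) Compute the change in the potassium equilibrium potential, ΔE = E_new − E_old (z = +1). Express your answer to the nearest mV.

14 mV

E_old = (57.2/1)·log₁₀(8.92/150) = -70.11 mV
E_new = (57.2/1)·log₁₀(8.92/86.1) = -56.32 mV
ΔE = -56.32 − (-70.11) = 13.79 mV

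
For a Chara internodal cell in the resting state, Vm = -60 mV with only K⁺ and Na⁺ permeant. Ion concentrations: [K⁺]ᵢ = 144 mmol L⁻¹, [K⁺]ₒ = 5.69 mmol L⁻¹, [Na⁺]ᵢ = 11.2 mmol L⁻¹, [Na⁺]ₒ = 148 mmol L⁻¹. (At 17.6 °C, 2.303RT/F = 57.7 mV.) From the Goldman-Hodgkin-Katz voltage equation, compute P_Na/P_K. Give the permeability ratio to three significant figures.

0.0507

Let α = P_Na/P_K. GHK: Vm = 57.7·log₁₀[(Kₒ + α·Naₒ)/(Kᵢ + α·Naᵢ)].
10^(Vm/57.7) = 10^(-60.0/57.7) = 0.09123
So 0.09123·(Kᵢ + α·Naᵢ) = Kₒ + α·Naₒ → α = (0.09123·144.0 − 5.69) / (148.0 − 0.09123·11.2)
α = (13.14 − 5.69) / (148.0 − 1.022) = 7.447/147 = 0.05067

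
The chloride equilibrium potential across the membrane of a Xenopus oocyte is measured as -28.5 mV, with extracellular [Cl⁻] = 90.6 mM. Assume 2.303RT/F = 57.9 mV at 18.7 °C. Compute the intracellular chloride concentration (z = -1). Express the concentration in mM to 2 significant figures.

29 mM

Nernst: E = (57.9/-1) · log₁₀([out]/[in]), so log₁₀([out]/[in]) = -28.5 × -1 / 57.9 = 0.4922.
[out]/[in] = 10^(0.4922) = 3.106.
[in] = 90.6 / 3.106 = 29.17 mM.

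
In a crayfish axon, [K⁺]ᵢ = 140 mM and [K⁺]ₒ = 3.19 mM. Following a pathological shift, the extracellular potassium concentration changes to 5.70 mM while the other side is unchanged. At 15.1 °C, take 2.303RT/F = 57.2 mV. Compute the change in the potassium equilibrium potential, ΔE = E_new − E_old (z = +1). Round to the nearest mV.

14 mV

E_old = (57.2/1)·log₁₀(3.19/140) = -93.94 mV
E_new = (57.2/1)·log₁₀(5.70/140) = -79.52 mV
ΔE = -79.52 − (-93.94) = 14.42 mV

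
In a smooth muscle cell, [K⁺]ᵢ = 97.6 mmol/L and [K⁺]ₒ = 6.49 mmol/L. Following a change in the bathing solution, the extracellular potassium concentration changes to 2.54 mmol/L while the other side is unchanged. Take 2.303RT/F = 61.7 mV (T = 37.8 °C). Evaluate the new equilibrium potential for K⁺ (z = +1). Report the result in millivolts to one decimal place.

After the shift: [K⁺]_out = 2.54, [K⁺]_in = 97.6 mmol/L.
E_new = (61.7/1)·log₁₀(2.54/97.6) = 61.70 · (-1.5846) = -97.77 mV

-97.8 mV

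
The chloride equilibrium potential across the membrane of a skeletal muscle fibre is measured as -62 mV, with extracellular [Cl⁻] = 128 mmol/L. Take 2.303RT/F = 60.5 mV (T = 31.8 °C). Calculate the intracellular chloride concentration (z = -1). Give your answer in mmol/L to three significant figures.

12.1 mmol/L

Nernst: E = (60.5/-1) · log₁₀([out]/[in]), so log₁₀([out]/[in]) = -62.0 × -1 / 60.5 = 1.0248.
[out]/[in] = 10^(1.0248) = 10.59.
[in] = 128 / 10.59 = 12.09 mmol/L.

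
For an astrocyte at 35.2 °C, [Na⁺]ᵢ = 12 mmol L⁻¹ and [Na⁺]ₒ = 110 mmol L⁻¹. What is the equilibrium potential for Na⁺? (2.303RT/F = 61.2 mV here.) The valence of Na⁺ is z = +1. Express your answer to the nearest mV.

59 mV

E = (61.2/z) · log₁₀([Na⁺]_out/[Na⁺]_in) with z = +1.
= (61.2/1) · log₁₀(110/12) = 61.20 · log₁₀(9.167)
= 61.20 · (0.9622) = 58.89 mV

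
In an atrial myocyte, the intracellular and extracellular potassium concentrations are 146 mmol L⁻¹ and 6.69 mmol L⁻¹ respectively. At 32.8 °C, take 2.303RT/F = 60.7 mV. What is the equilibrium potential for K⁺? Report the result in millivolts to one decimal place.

-81.3 mV

E = (60.7/z) · log₁₀([K⁺]_out/[K⁺]_in) with z = +1.
= (60.7/1) · log₁₀(6.69/146) = 60.70 · log₁₀(0.04582)
= 60.70 · (-1.3389) = -81.27 mV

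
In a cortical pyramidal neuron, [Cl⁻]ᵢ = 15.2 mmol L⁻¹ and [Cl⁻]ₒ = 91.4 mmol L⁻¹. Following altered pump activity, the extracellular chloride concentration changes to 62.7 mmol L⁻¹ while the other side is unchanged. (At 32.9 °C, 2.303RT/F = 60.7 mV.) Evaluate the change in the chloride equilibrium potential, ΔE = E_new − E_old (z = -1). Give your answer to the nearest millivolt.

E_old = (60.7/-1)·log₁₀(91.4/15.2) = -47.29 mV
E_new = (60.7/-1)·log₁₀(62.7/15.2) = -37.36 mV
ΔE = -37.36 − (-47.29) = 9.94 mV

10 mV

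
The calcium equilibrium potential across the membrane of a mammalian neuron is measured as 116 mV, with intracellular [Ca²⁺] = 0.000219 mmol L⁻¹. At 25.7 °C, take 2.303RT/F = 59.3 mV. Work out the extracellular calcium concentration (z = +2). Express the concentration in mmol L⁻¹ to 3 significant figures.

1.79 mmol L⁻¹

Nernst: E = (59.3/2) · log₁₀([out]/[in]), so log₁₀([out]/[in]) = 116.0 × 2 / 59.3 = 3.9123.
[out]/[in] = 10^(3.9123) = 8172.
[out] = 8172 × 0.000219 = 1.79 mmol L⁻¹.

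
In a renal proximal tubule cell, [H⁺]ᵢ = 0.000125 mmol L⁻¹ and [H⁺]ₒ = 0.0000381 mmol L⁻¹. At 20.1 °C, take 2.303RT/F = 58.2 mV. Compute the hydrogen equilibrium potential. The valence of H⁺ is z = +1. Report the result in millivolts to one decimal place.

E = (58.2/z) · log₁₀([H⁺]_out/[H⁺]_in) with z = +1.
= (58.2/1) · log₁₀(0.0000381/0.000125) = 58.20 · log₁₀(0.3048)
= 58.20 · (-0.5160) = -30.03 mV

-30.0 mV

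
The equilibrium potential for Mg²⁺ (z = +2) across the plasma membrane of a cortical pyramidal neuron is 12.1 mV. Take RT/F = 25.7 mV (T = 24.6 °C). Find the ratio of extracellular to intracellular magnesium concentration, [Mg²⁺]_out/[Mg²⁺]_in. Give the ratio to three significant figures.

ln([out]/[in]) = E·z/(25.7) = 12.1 × 2 / 25.7 = 0.9416
[out]/[in] = e^(0.9416) = 2.564

2.56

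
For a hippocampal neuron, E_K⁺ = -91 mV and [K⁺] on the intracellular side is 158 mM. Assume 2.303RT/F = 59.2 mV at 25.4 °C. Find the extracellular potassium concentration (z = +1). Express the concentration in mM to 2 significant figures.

Nernst: E = (59.2/1) · log₁₀([out]/[in]), so log₁₀([out]/[in]) = -91.0 × 1 / 59.2 = -1.5372.
[out]/[in] = 10^(-1.5372) = 0.02903.
[out] = 0.02903 × 158 = 4.587 mM.

4.6 mM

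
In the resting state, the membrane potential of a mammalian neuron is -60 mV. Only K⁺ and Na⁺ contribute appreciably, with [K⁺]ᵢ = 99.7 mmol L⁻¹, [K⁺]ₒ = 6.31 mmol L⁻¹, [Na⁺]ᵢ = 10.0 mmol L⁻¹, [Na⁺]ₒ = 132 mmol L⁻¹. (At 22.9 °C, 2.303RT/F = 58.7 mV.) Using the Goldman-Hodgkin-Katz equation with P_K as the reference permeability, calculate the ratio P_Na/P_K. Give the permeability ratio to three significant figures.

Let α = P_Na/P_K. GHK: Vm = 58.7·log₁₀[(Kₒ + α·Naₒ)/(Kᵢ + α·Naᵢ)].
10^(Vm/58.7) = 10^(-60.0/58.7) = 0.095028
So 0.095028·(Kᵢ + α·Naᵢ) = Kₒ + α·Naₒ → α = (0.095028·99.7 − 6.31) / (132.0 − 0.095028·10.0)
α = (9.474 − 6.31) / (132.0 − 0.9503) = 3.164/131 = 0.02415

0.0241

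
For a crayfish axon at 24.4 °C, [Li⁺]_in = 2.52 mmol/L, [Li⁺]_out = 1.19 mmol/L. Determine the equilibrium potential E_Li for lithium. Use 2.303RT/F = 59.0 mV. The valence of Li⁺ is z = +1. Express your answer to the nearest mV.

E = (59.0/z) · log₁₀([Li⁺]_out/[Li⁺]_in) with z = +1.
= (59.0/1) · log₁₀(1.19/2.52) = 59.00 · log₁₀(0.4722)
= 59.00 · (-0.3259) = -19.23 mV

-19 mV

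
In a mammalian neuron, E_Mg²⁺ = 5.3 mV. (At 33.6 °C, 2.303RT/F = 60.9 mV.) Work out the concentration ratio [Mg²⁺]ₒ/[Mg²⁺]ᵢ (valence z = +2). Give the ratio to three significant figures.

1.49

log₁₀([out]/[in]) = E·z/(60.9) = 5.3 × 2 / 60.9 = 0.1741
[out]/[in] = 10^(0.1741) = 1.493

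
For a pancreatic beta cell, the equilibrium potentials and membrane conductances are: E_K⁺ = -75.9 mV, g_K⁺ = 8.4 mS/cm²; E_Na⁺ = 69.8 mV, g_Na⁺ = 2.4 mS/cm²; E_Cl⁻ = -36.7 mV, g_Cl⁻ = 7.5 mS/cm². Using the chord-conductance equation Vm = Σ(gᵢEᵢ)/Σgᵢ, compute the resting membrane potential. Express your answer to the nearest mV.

Σ gᵢEᵢ = 8.4·(-75.9) + 2.4·(69.8) + 7.5·(-36.7) = -745.29
Σ gᵢ = 8.4 + 2.4 + 7.5 = 18.3
Vm = -745.29 / 18.3 = -40.73 mV

-41 mV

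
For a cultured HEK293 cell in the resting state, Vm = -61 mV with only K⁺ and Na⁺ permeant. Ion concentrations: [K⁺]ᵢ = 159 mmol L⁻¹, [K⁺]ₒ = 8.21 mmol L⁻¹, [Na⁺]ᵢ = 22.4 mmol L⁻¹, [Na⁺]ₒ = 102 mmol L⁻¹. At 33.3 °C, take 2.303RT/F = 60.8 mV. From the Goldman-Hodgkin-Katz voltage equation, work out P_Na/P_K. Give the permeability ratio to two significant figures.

Let α = P_Na/P_K. GHK: Vm = 60.8·log₁₀[(Kₒ + α·Naₒ)/(Kᵢ + α·Naᵢ)].
10^(Vm/60.8) = 10^(-61.0/60.8) = 0.099245
So 0.099245·(Kᵢ + α·Naᵢ) = Kₒ + α·Naₒ → α = (0.099245·159.0 − 8.21) / (102.0 − 0.099245·22.4)
α = (15.78 − 8.21) / (102.0 − 2.223) = 7.57/99.78 = 0.07587

0.076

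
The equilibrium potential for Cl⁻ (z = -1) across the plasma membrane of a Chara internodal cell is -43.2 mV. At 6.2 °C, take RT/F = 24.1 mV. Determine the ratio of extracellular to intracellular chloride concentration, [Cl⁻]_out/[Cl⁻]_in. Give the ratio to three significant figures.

6.00

ln([out]/[in]) = E·z/(24.1) = -43.2 × -1 / 24.1 = 1.7925
[out]/[in] = e^(1.7925) = 6.005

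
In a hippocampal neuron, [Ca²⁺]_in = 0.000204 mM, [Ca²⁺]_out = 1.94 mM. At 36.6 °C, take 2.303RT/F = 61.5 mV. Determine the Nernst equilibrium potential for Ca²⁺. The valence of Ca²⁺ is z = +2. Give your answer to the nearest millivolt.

122 mV

E = (61.5/z) · log₁₀([Ca²⁺]_out/[Ca²⁺]_in) with z = +2.
= (61.5/2) · log₁₀(1.94/0.000204) = 30.75 · log₁₀(9510)
= 30.75 · (3.9782) = 122.33 mV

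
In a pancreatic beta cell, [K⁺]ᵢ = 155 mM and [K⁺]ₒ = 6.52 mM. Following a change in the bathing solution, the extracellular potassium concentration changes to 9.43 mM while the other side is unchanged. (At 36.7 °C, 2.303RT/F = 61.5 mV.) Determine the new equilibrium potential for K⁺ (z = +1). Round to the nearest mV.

After the shift: [K⁺]_out = 9.43, [K⁺]_in = 155 mM.
E_new = (61.5/1)·log₁₀(9.43/155) = 61.50 · (-1.2158) = -74.77 mV

-75 mV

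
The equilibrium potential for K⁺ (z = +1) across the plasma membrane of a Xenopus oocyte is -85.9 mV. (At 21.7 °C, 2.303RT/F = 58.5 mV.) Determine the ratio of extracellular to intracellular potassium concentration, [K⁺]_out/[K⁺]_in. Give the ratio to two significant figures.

log₁₀([out]/[in]) = E·z/(58.5) = -85.9 × 1 / 58.5 = -1.4684
[out]/[in] = 10^(-1.4684) = 0.03401

0.034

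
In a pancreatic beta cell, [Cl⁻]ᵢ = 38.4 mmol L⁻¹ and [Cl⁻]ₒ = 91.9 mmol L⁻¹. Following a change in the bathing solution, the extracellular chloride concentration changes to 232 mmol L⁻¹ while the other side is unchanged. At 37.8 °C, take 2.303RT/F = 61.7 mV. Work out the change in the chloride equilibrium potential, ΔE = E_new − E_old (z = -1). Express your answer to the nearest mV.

E_old = (61.7/-1)·log₁₀(91.9/38.4) = -23.38 mV
E_new = (61.7/-1)·log₁₀(232/38.4) = -48.20 mV
ΔE = -48.20 − (-23.38) = -24.81 mV

-25 mV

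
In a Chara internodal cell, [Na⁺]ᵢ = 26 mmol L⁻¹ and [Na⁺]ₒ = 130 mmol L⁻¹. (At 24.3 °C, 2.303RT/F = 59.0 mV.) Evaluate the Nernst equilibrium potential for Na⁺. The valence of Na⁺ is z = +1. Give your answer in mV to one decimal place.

41.2 mV

E = (59.0/z) · log₁₀([Na⁺]_out/[Na⁺]_in) with z = +1.
= (59.0/1) · log₁₀(130/26) = 59.00 · log₁₀(5)
= 59.00 · (0.6990) = 41.24 mV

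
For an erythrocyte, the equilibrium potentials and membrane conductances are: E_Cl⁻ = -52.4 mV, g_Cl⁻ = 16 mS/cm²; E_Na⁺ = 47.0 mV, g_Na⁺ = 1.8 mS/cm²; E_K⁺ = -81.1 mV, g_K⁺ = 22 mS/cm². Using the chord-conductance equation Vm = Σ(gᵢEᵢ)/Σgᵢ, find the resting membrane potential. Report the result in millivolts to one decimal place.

-63.8 mV

Σ gᵢEᵢ = 16·(-52.4) + 1.8·(47.0) + 22·(-81.1) = -2538.00
Σ gᵢ = 16 + 1.8 + 22 = 39.8
Vm = -2538.00 / 39.8 = -63.77 mV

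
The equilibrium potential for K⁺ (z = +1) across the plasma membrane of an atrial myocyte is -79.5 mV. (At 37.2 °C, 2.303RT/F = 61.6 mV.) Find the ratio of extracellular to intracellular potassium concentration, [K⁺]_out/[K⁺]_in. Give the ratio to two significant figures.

log₁₀([out]/[in]) = E·z/(61.6) = -79.5 × 1 / 61.6 = -1.2906
[out]/[in] = 10^(-1.2906) = 0.05122

0.051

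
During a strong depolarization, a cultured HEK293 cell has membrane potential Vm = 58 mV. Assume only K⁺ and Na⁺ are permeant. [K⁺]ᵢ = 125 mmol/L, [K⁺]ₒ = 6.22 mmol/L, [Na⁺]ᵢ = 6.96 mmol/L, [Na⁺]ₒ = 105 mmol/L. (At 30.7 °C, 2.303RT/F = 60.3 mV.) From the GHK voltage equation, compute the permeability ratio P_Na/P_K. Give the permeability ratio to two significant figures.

Let α = P_Na/P_K. GHK: Vm = 60.3·log₁₀[(Kₒ + α·Naₒ)/(Kᵢ + α·Naᵢ)].
10^(Vm/60.3) = 10^(58.0/60.3) = 9.1592
So 9.1592·(Kᵢ + α·Naᵢ) = Kₒ + α·Naₒ → α = (9.1592·125.0 − 6.22) / (105.0 − 9.1592·6.96)
α = (1145 − 6.22) / (105.0 − 63.75) = 1139/41.25 = 27.6

28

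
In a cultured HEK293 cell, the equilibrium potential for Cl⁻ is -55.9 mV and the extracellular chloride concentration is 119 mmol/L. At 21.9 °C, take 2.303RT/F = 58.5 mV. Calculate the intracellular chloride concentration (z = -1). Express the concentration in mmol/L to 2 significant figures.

Nernst: E = (58.5/-1) · log₁₀([out]/[in]), so log₁₀([out]/[in]) = -55.9 × -1 / 58.5 = 0.9556.
[out]/[in] = 10^(0.9556) = 9.027.
[in] = 119 / 9.027 = 13.18 mmol/L.

13 mmol/L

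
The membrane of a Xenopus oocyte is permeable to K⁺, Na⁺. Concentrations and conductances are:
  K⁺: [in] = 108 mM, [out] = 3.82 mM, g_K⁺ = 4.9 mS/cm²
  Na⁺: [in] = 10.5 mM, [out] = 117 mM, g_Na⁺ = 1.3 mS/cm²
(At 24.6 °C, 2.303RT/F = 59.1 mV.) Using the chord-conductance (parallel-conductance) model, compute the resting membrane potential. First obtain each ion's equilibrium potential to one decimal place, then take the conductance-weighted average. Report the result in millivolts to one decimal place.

-54.8 mV

E_K⁺ = (59.1/1)·log₁₀(3.82/108) = -85.8 mV
E_Na⁺ = (59.1/1)·log₁₀(117/10.5) = 61.9 mV
Vm = (Σ gᵢEᵢ)/(Σ gᵢ) = (4.9·-85.8 + 1.3·61.9) / (4.9 + 1.3)
= -339.95 / 6.2 = -54.83 mV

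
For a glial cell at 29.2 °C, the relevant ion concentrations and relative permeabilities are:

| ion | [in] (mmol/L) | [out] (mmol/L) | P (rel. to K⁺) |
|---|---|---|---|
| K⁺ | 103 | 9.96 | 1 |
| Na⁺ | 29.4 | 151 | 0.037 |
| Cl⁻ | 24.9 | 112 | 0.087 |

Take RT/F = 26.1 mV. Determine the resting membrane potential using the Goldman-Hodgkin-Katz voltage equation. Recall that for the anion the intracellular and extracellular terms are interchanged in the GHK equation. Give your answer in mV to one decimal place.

Vm = 26.1 · ln[(Σ P·[cation]ₒ + Σ P·[anion]ᵢ) / (Σ P·[cation]ᵢ + Σ P·[anion]ₒ)]
Numerator = 1×9.96 + 0.037×151 + 0.087×24.9 = 17.71
Denominator = 1×103 + 0.037×29.4 + 0.087×112 = 113.8
Vm = 26.1 · ln(0.15561) = 26.1 × (-1.8604) = -48.56 mV

-48.6 mV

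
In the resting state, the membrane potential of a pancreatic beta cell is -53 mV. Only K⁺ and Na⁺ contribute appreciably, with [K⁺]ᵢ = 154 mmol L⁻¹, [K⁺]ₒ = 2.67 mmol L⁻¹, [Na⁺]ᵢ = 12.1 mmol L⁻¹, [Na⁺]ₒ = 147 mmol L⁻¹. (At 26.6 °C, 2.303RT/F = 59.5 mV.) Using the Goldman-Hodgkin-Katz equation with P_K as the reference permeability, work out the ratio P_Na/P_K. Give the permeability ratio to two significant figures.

0.12

Let α = P_Na/P_K. GHK: Vm = 59.5·log₁₀[(Kₒ + α·Naₒ)/(Kᵢ + α·Naᵢ)].
10^(Vm/59.5) = 10^(-53.0/59.5) = 0.1286
So 0.1286·(Kᵢ + α·Naᵢ) = Kₒ + α·Naₒ → α = (0.1286·154.0 − 2.67) / (147.0 − 0.1286·12.1)
α = (19.8 − 2.67) / (147.0 − 1.556) = 17.13/145.4 = 0.1178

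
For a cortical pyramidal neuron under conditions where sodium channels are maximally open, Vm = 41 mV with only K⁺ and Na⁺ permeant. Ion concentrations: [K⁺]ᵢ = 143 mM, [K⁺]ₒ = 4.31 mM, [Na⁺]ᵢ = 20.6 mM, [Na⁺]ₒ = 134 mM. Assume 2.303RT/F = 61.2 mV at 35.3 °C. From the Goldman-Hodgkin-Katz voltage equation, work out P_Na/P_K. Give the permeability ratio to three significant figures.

Let α = P_Na/P_K. GHK: Vm = 61.2·log₁₀[(Kₒ + α·Naₒ)/(Kᵢ + α·Naᵢ)].
10^(Vm/61.2) = 10^(41.0/61.2) = 4.6766
So 4.6766·(Kᵢ + α·Naᵢ) = Kₒ + α·Naₒ → α = (4.6766·143.0 − 4.31) / (134.0 − 4.6766·20.6)
α = (668.8 − 4.31) / (134.0 − 96.34) = 664.5/37.66 = 17.64

17.6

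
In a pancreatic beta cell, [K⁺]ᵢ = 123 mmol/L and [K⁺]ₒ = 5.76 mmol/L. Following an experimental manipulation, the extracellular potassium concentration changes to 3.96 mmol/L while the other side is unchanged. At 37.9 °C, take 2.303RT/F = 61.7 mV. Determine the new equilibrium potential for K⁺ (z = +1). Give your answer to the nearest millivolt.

-92 mV

After the shift: [K⁺]_out = 3.96, [K⁺]_in = 123 mmol/L.
E_new = (61.7/1)·log₁₀(3.96/123) = 61.70 · (-1.4922) = -92.07 mV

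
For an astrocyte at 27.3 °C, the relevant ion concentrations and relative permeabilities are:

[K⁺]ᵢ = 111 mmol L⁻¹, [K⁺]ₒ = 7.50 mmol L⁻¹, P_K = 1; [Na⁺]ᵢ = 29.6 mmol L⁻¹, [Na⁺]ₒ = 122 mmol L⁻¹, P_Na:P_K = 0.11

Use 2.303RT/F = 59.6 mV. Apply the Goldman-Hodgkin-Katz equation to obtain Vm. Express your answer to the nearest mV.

Vm = 59.6 · log₁₀[(Σ P·[cation]ₒ + Σ P·[anion]ᵢ) / (Σ P·[cation]ᵢ + Σ P·[anion]ₒ)]
Numerator = 1×7.50 + 0.11×122 = 20.92
Denominator = 1×111 + 0.11×29.6 = 114.3
Vm = 59.6 · log₁₀(0.1831) = 59.6 × (-0.7373) = -43.94 mV

-44 mV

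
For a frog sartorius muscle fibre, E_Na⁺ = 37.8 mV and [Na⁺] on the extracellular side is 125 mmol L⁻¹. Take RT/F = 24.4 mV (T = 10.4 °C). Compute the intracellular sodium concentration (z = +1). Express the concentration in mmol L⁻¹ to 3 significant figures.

Nernst: E = (24.4/1) · ln([out]/[in]), so ln([out]/[in]) = 37.8 × 1 / 24.4 = 1.5492.
[out]/[in] = e^(1.5492) = 4.708.
[in] = 125 / 4.708 = 26.55 mmol L⁻¹.

26.6 mmol L⁻¹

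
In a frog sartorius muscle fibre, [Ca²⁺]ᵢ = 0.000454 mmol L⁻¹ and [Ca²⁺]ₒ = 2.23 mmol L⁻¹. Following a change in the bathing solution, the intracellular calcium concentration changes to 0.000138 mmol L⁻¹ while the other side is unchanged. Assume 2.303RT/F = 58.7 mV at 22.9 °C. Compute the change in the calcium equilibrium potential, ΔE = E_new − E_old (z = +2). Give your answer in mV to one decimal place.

15.2 mV

E_old = (58.7/2)·log₁₀(2.23/0.000454) = 108.34 mV
E_new = (58.7/2)·log₁₀(2.23/0.000138) = 123.52 mV
ΔE = 123.52 − (108.34) = 15.18 mV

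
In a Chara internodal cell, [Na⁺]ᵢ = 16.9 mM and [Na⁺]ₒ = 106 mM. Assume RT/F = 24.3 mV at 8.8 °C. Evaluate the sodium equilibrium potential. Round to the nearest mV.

45 mV

E = (24.3/z) · ln([Na⁺]_out/[Na⁺]_in) with z = +1.
= (24.3/1) · ln(106/16.9) = 24.30 · ln(6.272)
= 24.30 · (1.8361) = 44.62 mV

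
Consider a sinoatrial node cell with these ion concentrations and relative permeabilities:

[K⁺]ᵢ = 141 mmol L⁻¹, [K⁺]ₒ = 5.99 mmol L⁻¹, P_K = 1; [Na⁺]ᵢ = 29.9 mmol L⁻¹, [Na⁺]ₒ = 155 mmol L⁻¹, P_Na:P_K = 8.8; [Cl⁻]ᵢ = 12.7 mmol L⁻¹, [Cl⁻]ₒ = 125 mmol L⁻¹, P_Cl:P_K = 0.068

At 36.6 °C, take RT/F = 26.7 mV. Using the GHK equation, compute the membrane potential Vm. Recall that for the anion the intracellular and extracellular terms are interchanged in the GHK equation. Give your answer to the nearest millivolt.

Vm = 26.7 · ln[(Σ P·[cation]ₒ + Σ P·[anion]ᵢ) / (Σ P·[cation]ᵢ + Σ P·[anion]ₒ)]
Numerator = 1×5.99 + 8.8×155 + 0.068×12.7 = 1371
Denominator = 1×141 + 8.8×29.9 + 0.068×125 = 412.6
Vm = 26.7 · ln(3.3223) = 26.7 × (1.2007) = 32.06 mV

32 mV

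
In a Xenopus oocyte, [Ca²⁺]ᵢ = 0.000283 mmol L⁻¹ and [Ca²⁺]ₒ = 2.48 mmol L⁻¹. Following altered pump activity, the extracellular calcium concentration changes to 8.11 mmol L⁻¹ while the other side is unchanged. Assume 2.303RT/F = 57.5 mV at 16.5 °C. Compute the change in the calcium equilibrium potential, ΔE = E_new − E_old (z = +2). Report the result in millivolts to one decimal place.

E_old = (57.5/2)·log₁₀(2.48/0.000283) = 113.35 mV
E_new = (57.5/2)·log₁₀(8.11/0.000283) = 128.15 mV
ΔE = 128.15 − (113.35) = 14.79 mV

14.8 mV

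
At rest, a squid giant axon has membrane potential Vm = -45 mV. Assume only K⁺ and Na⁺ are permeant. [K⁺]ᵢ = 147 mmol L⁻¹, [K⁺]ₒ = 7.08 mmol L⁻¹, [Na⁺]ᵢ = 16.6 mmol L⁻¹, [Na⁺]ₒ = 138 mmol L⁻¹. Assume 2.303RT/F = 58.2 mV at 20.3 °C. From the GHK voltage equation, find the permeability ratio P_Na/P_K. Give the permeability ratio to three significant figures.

0.131

Let α = P_Na/P_K. GHK: Vm = 58.2·log₁₀[(Kₒ + α·Naₒ)/(Kᵢ + α·Naᵢ)].
10^(Vm/58.2) = 10^(-45.0/58.2) = 0.16858
So 0.16858·(Kᵢ + α·Naᵢ) = Kₒ + α·Naₒ → α = (0.16858·147.0 − 7.08) / (138.0 − 0.16858·16.6)
α = (24.78 − 7.08) / (138.0 − 2.798) = 17.7/135.2 = 0.1309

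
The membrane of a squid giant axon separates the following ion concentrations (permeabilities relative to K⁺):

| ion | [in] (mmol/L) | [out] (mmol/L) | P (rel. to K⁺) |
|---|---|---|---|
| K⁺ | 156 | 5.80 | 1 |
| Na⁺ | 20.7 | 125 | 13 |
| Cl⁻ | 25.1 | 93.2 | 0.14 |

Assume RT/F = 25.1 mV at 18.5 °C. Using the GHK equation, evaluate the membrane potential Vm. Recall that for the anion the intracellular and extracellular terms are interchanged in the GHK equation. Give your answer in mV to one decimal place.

Vm = 25.1 · ln[(Σ P·[cation]ₒ + Σ P·[anion]ᵢ) / (Σ P·[cation]ᵢ + Σ P·[anion]ₒ)]
Numerator = 1×5.80 + 13×125 + 0.14×25.1 = 1634
Denominator = 1×156 + 13×20.7 + 0.14×93.2 = 438.1
Vm = 25.1 · ln(3.7301) = 25.1 × (1.3164) = 33.04 mV

33.0 mV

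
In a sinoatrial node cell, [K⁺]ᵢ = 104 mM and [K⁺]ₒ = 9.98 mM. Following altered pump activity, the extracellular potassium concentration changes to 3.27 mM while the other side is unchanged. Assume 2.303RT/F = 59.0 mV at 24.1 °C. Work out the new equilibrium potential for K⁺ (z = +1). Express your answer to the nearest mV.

After the shift: [K⁺]_out = 3.27, [K⁺]_in = 104 mM.
E_new = (59.0/1)·log₁₀(3.27/104) = 59.00 · (-1.5025) = -88.65 mV

-89 mV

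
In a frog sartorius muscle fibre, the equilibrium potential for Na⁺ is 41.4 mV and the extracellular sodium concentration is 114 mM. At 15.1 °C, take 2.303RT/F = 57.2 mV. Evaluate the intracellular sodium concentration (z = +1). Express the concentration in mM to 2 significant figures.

Nernst: E = (57.2/1) · log₁₀([out]/[in]), so log₁₀([out]/[in]) = 41.4 × 1 / 57.2 = 0.7238.
[out]/[in] = 10^(0.7238) = 5.294.
[in] = 114 / 5.294 = 21.53 mM.

22 mM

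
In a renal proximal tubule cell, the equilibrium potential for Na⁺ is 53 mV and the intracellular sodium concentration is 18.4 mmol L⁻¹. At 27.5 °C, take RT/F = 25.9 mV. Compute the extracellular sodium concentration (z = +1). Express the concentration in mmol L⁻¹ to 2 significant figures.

Nernst: E = (25.9/1) · ln([out]/[in]), so ln([out]/[in]) = 53.0 × 1 / 25.9 = 2.0463.
[out]/[in] = e^(2.0463) = 7.739.
[out] = 7.739 × 18.4 = 142.4 mmol L⁻¹.

140 mmol L⁻¹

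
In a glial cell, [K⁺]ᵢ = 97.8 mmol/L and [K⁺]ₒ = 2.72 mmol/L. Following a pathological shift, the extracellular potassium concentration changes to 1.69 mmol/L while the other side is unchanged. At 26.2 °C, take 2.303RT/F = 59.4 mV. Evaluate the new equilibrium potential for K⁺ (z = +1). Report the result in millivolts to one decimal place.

After the shift: [K⁺]_out = 1.69, [K⁺]_in = 97.8 mmol/L.
E_new = (59.4/1)·log₁₀(1.69/97.8) = 59.40 · (-1.7625) = -104.69 mV

-104.7 mV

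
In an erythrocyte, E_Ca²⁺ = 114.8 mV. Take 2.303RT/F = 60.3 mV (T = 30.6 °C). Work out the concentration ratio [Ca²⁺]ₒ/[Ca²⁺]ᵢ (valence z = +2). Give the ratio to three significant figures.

log₁₀([out]/[in]) = E·z/(60.3) = 114.8 × 2 / 60.3 = 3.8076
[out]/[in] = 10^(3.8076) = 6421

6420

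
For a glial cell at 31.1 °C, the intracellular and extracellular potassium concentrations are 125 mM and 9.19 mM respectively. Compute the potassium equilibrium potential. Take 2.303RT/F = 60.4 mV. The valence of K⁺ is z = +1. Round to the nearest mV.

E = (60.4/z) · log₁₀([K⁺]_out/[K⁺]_in) with z = +1.
= (60.4/1) · log₁₀(9.19/125) = 60.40 · log₁₀(0.07352)
= 60.40 · (-1.1336) = -68.47 mV

-68 mV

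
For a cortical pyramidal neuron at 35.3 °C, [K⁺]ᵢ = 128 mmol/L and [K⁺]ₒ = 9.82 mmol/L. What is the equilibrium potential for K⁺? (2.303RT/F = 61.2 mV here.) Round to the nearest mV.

E = (61.2/z) · log₁₀([K⁺]_out/[K⁺]_in) with z = +1.
= (61.2/1) · log₁₀(9.82/128) = 61.20 · log₁₀(0.07672)
= 61.20 · (-1.1151) = -68.24 mV

-68 mV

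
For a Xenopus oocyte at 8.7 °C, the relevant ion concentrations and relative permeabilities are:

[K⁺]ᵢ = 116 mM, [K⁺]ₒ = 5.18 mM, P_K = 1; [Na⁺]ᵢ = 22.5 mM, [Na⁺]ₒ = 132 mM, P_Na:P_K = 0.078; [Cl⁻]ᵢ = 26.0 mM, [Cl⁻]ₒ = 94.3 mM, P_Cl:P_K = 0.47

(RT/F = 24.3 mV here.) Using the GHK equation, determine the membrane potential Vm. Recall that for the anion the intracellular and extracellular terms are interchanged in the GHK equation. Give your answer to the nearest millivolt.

-43 mV

Vm = 24.3 · ln[(Σ P·[cation]ₒ + Σ P·[anion]ᵢ) / (Σ P·[cation]ᵢ + Σ P·[anion]ₒ)]
Numerator = 1×5.18 + 0.078×132 + 0.47×26.0 = 27.7
Denominator = 1×116 + 0.078×22.5 + 0.47×94.3 = 162.1
Vm = 24.3 · ln(0.17088) = 24.3 × (-1.7668) = -42.93 mV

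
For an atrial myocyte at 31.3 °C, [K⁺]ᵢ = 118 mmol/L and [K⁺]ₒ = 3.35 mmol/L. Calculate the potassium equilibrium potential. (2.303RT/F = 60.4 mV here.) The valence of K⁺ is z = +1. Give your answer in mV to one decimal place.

-93.4 mV

E = (60.4/z) · log₁₀([K⁺]_out/[K⁺]_in) with z = +1.
= (60.4/1) · log₁₀(3.35/118) = 60.40 · log₁₀(0.02839)
= 60.40 · (-1.5468) = -93.43 mV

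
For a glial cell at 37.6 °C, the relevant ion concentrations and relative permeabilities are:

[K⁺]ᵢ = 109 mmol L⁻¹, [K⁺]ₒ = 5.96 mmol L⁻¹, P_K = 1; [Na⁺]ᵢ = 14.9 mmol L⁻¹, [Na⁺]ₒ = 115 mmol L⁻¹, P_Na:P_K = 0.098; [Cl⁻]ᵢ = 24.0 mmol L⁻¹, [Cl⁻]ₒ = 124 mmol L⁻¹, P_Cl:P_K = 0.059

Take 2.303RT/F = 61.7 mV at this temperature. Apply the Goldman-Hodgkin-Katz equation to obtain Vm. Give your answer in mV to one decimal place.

-49.4 mV

Vm = 61.7 · log₁₀[(Σ P·[cation]ₒ + Σ P·[anion]ᵢ) / (Σ P·[cation]ᵢ + Σ P·[anion]ₒ)]
Numerator = 1×5.96 + 0.098×115 + 0.059×24.0 = 18.65
Denominator = 1×109 + 0.098×14.9 + 0.059×124 = 117.8
Vm = 61.7 · log₁₀(0.15832) = 61.7 × (-0.8005) = -49.39 mV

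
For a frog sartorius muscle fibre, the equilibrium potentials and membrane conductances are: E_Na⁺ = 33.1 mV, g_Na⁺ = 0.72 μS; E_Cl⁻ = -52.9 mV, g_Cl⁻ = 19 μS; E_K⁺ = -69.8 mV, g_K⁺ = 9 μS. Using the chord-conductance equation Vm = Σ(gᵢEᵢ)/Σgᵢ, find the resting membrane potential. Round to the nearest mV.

Σ gᵢEᵢ = 0.72·(33.1) + 19·(-52.9) + 9·(-69.8) = -1609.47
Σ gᵢ = 0.72 + 19 + 9 = 28.72
Vm = -1609.47 / 28.72 = -56.04 mV

-56 mV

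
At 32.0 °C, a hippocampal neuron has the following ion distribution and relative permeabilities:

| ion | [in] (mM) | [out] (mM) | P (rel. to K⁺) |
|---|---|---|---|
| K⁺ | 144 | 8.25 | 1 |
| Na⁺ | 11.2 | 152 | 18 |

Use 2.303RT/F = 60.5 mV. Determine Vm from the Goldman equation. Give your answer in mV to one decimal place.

Vm = 60.5 · log₁₀[(Σ P·[cation]ₒ + Σ P·[anion]ᵢ) / (Σ P·[cation]ᵢ + Σ P·[anion]ₒ)]
Numerator = 1×8.25 + 18×152 = 2744
Denominator = 1×144 + 18×11.2 = 345.6
Vm = 60.5 · log₁₀(7.9405) = 60.5 × (0.8998) = 54.44 mV

54.4 mV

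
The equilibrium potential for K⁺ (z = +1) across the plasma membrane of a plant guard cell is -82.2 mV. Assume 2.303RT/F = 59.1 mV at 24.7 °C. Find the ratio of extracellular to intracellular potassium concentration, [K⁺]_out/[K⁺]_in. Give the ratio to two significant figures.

log₁₀([out]/[in]) = E·z/(59.1) = -82.2 × 1 / 59.1 = -1.3909
[out]/[in] = 10^(-1.3909) = 0.04066

0.041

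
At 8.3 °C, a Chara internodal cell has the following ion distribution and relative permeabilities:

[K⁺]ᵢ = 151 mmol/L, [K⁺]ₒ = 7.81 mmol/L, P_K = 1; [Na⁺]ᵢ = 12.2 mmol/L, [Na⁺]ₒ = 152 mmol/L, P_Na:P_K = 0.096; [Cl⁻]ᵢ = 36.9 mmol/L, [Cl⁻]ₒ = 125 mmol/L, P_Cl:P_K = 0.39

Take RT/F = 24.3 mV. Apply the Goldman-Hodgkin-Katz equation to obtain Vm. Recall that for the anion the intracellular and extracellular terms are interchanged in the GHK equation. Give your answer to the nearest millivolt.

Vm = 24.3 · ln[(Σ P·[cation]ₒ + Σ P·[anion]ᵢ) / (Σ P·[cation]ᵢ + Σ P·[anion]ₒ)]
Numerator = 1×7.81 + 0.096×152 + 0.39×36.9 = 36.79
Denominator = 1×151 + 0.096×12.2 + 0.39×125 = 200.9
Vm = 24.3 · ln(0.18312) = 24.3 × (-1.6976) = -41.25 mV

-41 mV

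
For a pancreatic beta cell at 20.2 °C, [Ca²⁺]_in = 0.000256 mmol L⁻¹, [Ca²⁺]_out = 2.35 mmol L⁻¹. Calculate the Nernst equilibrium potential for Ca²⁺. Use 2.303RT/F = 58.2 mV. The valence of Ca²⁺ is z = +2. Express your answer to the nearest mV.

E = (58.2/z) · log₁₀([Ca²⁺]_out/[Ca²⁺]_in) with z = +2.
= (58.2/2) · log₁₀(2.35/0.000256) = 29.10 · log₁₀(9180)
= 29.10 · (3.9628) = 115.32 mV

115 mV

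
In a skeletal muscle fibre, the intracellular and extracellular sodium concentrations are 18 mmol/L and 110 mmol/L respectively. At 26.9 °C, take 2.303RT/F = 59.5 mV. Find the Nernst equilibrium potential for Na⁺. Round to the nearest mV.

47 mV

E = (59.5/z) · log₁₀([Na⁺]_out/[Na⁺]_in) with z = +1.
= (59.5/1) · log₁₀(110/18) = 59.50 · log₁₀(6.111)
= 59.50 · (0.7861) = 46.77 mV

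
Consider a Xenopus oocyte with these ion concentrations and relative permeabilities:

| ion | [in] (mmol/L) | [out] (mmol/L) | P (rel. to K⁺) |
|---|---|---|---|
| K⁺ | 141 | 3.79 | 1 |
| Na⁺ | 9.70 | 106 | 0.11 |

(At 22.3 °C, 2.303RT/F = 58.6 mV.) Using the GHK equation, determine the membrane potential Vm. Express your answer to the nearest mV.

-56 mV

Vm = 58.6 · log₁₀[(Σ P·[cation]ₒ + Σ P·[anion]ᵢ) / (Σ P·[cation]ᵢ + Σ P·[anion]ₒ)]
Numerator = 1×3.79 + 0.11×106 = 15.45
Denominator = 1×141 + 0.11×9.70 = 142.1
Vm = 58.6 · log₁₀(0.10875) = 58.6 × (-0.9636) = -56.46 mV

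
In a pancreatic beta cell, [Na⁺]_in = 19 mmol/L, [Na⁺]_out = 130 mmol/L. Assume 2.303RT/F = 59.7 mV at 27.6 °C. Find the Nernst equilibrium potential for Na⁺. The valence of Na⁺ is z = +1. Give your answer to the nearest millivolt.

50 mV

E = (59.7/z) · log₁₀([Na⁺]_out/[Na⁺]_in) with z = +1.
= (59.7/1) · log₁₀(130/19) = 59.70 · log₁₀(6.842)
= 59.70 · (0.8352) = 49.86 mV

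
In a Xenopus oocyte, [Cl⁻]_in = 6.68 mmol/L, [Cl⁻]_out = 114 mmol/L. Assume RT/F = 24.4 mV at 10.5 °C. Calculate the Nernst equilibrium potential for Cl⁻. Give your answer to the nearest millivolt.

-69 mV

E = (24.4/z) · ln([Cl⁻]_out/[Cl⁻]_in) with z = -1.
For an anion, dividing by z = -1 reverses the sign.
= (24.4/-1) · ln(114/6.68) = -24.40 · ln(17.07)
= -24.40 · (2.8371) = -69.22 mV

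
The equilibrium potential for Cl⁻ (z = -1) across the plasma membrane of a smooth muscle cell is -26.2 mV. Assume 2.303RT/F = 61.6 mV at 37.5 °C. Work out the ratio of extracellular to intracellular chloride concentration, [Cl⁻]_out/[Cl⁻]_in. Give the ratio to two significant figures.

log₁₀([out]/[in]) = E·z/(61.6) = -26.2 × -1 / 61.6 = 0.4253
[out]/[in] = 10^(0.4253) = 2.663

2.7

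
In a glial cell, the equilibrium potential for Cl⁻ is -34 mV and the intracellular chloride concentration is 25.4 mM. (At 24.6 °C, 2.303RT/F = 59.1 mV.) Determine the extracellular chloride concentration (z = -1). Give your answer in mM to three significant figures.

Nernst: E = (59.1/-1) · log₁₀([out]/[in]), so log₁₀([out]/[in]) = -34.0 × -1 / 59.1 = 0.5753.
[out]/[in] = 10^(0.5753) = 3.761.
[out] = 3.761 × 25.4 = 95.53 mM.

95.5 mM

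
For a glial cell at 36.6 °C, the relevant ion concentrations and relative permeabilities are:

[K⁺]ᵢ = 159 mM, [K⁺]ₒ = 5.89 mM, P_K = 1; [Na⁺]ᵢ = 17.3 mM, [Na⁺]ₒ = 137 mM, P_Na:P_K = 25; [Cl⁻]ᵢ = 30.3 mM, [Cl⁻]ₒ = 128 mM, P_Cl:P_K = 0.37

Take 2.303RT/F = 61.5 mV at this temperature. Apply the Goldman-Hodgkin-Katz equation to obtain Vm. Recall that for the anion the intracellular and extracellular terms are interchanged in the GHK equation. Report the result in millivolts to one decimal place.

45.0 mV

Vm = 61.5 · log₁₀[(Σ P·[cation]ₒ + Σ P·[anion]ᵢ) / (Σ P·[cation]ᵢ + Σ P·[anion]ₒ)]
Numerator = 1×5.89 + 25×137 + 0.37×30.3 = 3442
Denominator = 1×159 + 25×17.3 + 0.37×128 = 638.9
Vm = 61.5 · log₁₀(5.3879) = 61.5 × (0.7314) = 44.98 mV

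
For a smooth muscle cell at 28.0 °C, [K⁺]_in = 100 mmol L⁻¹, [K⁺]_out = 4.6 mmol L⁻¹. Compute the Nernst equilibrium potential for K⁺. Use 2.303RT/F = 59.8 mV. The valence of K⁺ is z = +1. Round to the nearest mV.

E = (59.8/z) · log₁₀([K⁺]_out/[K⁺]_in) with z = +1.
= (59.8/1) · log₁₀(4.6/100) = 59.80 · log₁₀(0.046)
= 59.80 · (-1.3372) = -79.97 mV

-80 mV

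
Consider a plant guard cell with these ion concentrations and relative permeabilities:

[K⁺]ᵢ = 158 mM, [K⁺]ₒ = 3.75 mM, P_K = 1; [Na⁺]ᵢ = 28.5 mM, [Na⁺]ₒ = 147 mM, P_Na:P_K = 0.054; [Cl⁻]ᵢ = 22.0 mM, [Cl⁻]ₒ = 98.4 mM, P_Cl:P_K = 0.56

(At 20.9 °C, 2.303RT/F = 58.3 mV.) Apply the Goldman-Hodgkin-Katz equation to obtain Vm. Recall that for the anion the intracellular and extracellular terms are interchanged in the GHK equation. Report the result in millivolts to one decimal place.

Vm = 58.3 · log₁₀[(Σ P·[cation]ₒ + Σ P·[anion]ᵢ) / (Σ P·[cation]ᵢ + Σ P·[anion]ₒ)]
Numerator = 1×3.75 + 0.054×147 + 0.56×22.0 = 24.01
Denominator = 1×158 + 0.054×28.5 + 0.56×98.4 = 214.6
Vm = 58.3 · log₁₀(0.11185) = 58.3 × (-0.9514) = -55.46 mV

-55.5 mV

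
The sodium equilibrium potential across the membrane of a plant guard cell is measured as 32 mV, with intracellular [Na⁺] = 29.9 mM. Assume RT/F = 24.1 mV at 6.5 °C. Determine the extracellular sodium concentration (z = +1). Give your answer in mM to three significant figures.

Nernst: E = (24.1/1) · ln([out]/[in]), so ln([out]/[in]) = 32.0 × 1 / 24.1 = 1.3278.
[out]/[in] = e^(1.3278) = 3.773.
[out] = 3.773 × 29.9 = 112.8 mM.

113 mM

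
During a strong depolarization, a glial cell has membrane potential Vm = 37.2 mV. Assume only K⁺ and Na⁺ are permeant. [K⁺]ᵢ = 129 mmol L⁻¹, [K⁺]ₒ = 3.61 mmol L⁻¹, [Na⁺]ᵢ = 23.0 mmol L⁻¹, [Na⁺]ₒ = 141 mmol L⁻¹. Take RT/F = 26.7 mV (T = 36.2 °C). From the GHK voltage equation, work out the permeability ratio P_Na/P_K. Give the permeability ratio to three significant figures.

Let α = P_Na/P_K. GHK: Vm = 26.7·ln[(Kₒ + α·Naₒ)/(Kᵢ + α·Naᵢ)].
e^(Vm/26.7) = e^(37.2/26.7) = 4.028
So 4.028·(Kᵢ + α·Naᵢ) = Kₒ + α·Naₒ → α = (4.028·129.0 − 3.61) / (141.0 − 4.028·23.0)
α = (519.6 − 3.61) / (141.0 − 92.64) = 516/48.36 = 10.67

10.7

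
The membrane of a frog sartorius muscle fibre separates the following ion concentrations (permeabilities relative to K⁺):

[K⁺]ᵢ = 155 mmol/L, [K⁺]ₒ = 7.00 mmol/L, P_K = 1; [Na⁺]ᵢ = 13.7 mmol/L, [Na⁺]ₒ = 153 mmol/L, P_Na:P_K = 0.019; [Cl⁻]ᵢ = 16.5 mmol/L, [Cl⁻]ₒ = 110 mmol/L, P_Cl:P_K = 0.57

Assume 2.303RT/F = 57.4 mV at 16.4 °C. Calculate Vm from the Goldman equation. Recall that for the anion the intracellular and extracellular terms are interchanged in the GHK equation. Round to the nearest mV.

Vm = 57.4 · log₁₀[(Σ P·[cation]ₒ + Σ P·[anion]ᵢ) / (Σ P·[cation]ᵢ + Σ P·[anion]ₒ)]
Numerator = 1×7.00 + 0.019×153 + 0.57×16.5 = 19.31
Denominator = 1×155 + 0.019×13.7 + 0.57×110 = 218
Vm = 57.4 · log₁₀(0.088603) = 57.4 × (-1.0526) = -60.42 mV

-60 mV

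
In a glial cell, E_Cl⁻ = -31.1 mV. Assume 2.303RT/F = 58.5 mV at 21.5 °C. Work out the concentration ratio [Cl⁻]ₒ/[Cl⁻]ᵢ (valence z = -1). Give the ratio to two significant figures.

3.4

log₁₀([out]/[in]) = E·z/(58.5) = -31.1 × -1 / 58.5 = 0.5316
[out]/[in] = 10^(0.5316) = 3.401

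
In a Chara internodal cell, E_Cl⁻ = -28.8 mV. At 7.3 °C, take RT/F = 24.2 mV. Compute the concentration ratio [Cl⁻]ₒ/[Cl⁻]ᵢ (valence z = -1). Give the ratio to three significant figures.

3.29

ln([out]/[in]) = E·z/(24.2) = -28.8 × -1 / 24.2 = 1.1901
[out]/[in] = e^(1.1901) = 3.287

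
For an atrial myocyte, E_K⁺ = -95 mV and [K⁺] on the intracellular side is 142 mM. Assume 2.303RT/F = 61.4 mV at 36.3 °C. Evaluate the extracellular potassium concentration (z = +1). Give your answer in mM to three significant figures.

Nernst: E = (61.4/1) · log₁₀([out]/[in]), so log₁₀([out]/[in]) = -95.0 × 1 / 61.4 = -1.5472.
[out]/[in] = 10^(-1.5472) = 0.02836.
[out] = 0.02836 × 142 = 4.028 mM.

4.03 mM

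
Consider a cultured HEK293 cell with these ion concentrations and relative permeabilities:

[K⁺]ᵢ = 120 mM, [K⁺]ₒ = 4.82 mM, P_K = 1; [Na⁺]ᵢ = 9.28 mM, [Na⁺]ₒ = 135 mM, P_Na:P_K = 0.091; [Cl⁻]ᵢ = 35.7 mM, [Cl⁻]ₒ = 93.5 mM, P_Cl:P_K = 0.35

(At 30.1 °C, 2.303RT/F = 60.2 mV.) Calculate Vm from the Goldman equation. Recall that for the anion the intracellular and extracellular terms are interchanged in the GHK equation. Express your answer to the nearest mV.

-43 mV

Vm = 60.2 · log₁₀[(Σ P·[cation]ₒ + Σ P·[anion]ᵢ) / (Σ P·[cation]ᵢ + Σ P·[anion]ₒ)]
Numerator = 1×4.82 + 0.091×135 + 0.35×35.7 = 29.6
Denominator = 1×120 + 0.091×9.28 + 0.35×93.5 = 153.6
Vm = 60.2 · log₁₀(0.19275) = 60.2 × (-0.7150) = -43.04 mV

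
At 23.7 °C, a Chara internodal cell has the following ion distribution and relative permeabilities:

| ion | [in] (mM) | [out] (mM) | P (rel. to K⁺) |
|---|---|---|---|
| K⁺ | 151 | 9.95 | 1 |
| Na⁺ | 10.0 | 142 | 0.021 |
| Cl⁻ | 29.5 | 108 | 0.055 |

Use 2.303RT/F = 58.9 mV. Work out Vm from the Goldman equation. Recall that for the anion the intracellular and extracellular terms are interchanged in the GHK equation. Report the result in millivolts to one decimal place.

Vm = 58.9 · log₁₀[(Σ P·[cation]ₒ + Σ P·[anion]ᵢ) / (Σ P·[cation]ᵢ + Σ P·[anion]ₒ)]
Numerator = 1×9.95 + 0.021×142 + 0.055×29.5 = 14.55
Denominator = 1×151 + 0.021×10.0 + 0.055×108 = 157.2
Vm = 58.9 · log₁₀(0.092615) = 58.9 × (-1.0333) = -60.86 mV

-60.9 mV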